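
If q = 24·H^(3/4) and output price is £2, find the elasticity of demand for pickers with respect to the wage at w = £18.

MP_H = (3/4)·24·H^(-1/4), so P·MP_H = w gives 36·H^(-1/4) = w.
Solving, H(w) = (36/w)^(4). This is a constant-elasticity form: H ∝ w^(−4), so ε = −4.

ε = -4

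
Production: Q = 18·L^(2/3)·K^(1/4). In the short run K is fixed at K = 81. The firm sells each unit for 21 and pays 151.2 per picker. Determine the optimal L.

With K = 81, MP_L = (2/3)·18·L^(-1/3)·81^(1/4) = 36·L^(-1/3).
Profit maximization for a price taker requires P·MP_L = w: 21·36·L^(-1/3) = 151.2.
So L^(-1/3) = 0.2, which gives L = 125.

L* = 125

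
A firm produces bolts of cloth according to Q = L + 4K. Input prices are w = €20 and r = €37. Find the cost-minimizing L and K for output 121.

The inputs are perfect substitutes, so the firm uses whichever has the lower cost per unit of output.
Cost per unit of output via L is 20; via K it is 9.25. K is cheaper.
Producing Q = 121 with K alone: L = 0, K = 30.25.

L* = 0, K* = 30.25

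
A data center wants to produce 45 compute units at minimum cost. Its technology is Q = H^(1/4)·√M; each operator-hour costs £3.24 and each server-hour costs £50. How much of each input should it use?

H* = 625, M* = 81

Cost minimization requires the marginal rate of technical substitution to equal the input-price ratio: MP_H/MP_M = w/r.
Here MP_H/MP_M = (1/4)·(M/H)/(1/2) = 0.5·(M/H). Setting this equal to 3.24/50 = 0.0648 gives M = 0.1296H.
Substituting into Q = 45: H^(1/4)·(0.1296H)^(1/2) = 45.
Solving, H = 625 and M = 81.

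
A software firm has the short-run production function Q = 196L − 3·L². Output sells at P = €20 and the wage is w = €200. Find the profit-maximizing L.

L* = 31

The marginal product of L is MP_L = 196 − 6L.
A price-taking firm hires until the value of the marginal product equals the wage: P·MP_L = w, so 20·(196 − 6L) = 200.
Then 196 − 6L = 10, giving L = 31.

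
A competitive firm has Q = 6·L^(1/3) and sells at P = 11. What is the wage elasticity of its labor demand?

MP_L = (1/3)·6·L^(-2/3), so P·MP_L = w gives 22·L^(-2/3) = w.
Solving, L(w) = (22/w)^(3/2). This is a constant-elasticity form: L ∝ w^(−3/2), so ε = −3/2.

ε = -1.5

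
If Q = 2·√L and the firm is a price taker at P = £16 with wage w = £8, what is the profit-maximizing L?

MP_L = (1/2)·2·L^(-1/2) = L^(-1/2).
Profit maximization for a price taker requires P·MP_L = w: 16·L^(-1/2) = 8.
So L^(-1/2) = 0.5, which gives L = 4.

L* = 4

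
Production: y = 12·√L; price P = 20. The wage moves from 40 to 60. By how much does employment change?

ΔL = -5

From P·MP_L = w with MP_L = 6·L^(-1/2), the labor demand is L(w) = (120/w)^(2).
At w = 40: L = 9. At w = 60: L = 4.
ΔL = 4 − 9 = -5.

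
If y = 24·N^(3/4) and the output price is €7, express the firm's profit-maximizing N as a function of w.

N(w) = (126/w)^(4)

MP_N = (3/4)·24·N^(-1/4) = 18·N^(-1/4).
Setting P·MP_N = w: 126·N^(-1/4) = w.
Solving for N: N^(-1/4) = w/126, so N = (126/w)^(4).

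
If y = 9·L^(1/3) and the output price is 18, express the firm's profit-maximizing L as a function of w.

L(w) = (54/w)^(3/2)

MP_L = (1/3)·9·L^(-2/3) = 3·L^(-2/3).
Setting P·MP_L = w: 54·L^(-2/3) = w.
Solving for L: L^(-2/3) = w/54, so L = (54/w)^(3/2).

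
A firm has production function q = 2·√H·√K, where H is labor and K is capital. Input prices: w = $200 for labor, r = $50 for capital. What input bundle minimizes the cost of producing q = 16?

H* = 4, K* = 16

Cost minimization requires the marginal rate of technical substitution to equal the input-price ratio: MP_H/MP_K = w/r.
Here MP_H/MP_K = (1/2)·(K/H)/(1/2) = (K/H). Setting this equal to 200/50 = 4 gives K = 4H.
Substituting into q = 16: 2·H^(1/2)·(4H)^(1/2) = 16.
Solving, H = 4 and K = 16.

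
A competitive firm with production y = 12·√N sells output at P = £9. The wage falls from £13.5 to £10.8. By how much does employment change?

ΔN = 9

From P·MP_N = w with MP_N = 6·N^(-1/2), the labor demand is N(w) = (54/w)^(2).
At w = 13.5: N = 16. At w = 10.8: N = 25.
ΔN = 25 − 16 = 9.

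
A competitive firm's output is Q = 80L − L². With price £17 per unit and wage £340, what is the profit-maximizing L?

L* = 30

The marginal product of L is MP_L = 80 − 2L.
A price-taking firm hires until the value of the marginal product equals the wage: P·MP_L = w, so 17·(80 − 2L) = 340.
Then 80 − 2L = 20, giving L = 30.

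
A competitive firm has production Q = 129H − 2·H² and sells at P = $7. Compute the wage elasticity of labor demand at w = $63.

From P·MP_H = w with MP_H = 129 − 4H, labor demand is H(w) = (129 − w/7)/4.
dH/dw = −1/(28) = -1/28.
At w = 63, H = 30, so ε = (dH/dw)·(w/H) = (-1/28)·(63/30) = -0.075.

ε = -0.075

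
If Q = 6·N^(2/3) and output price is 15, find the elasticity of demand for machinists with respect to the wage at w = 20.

ε = -3

MP_N = (2/3)·6·N^(-1/3), so P·MP_N = w gives 60·N^(-1/3) = w.
Solving, N(w) = (60/w)^(3). This is a constant-elasticity form: N ∝ w^(−3), so ε = −3.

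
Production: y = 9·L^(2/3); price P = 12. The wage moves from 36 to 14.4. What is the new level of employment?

From P·MP_L = w with MP_L = 6·L^(-1/3), the labor demand is L(w) = (72/w)^(3).
At w = 36: L = 8. At w = 14.4: L = 125.

L* = 125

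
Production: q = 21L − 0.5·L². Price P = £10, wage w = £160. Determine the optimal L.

The marginal product of L is MP_L = 21 − L.
A price-taking firm hires until the value of the marginal product equals the wage: P·MP_L = w, so 10·(21 − L) = 160.
Then 21 − L = 16, giving L = 5.

L* = 5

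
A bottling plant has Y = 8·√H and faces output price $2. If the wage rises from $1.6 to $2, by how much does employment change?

ΔH = -9

From P·MP_H = w with MP_H = 4·H^(-1/2), the labor demand is H(w) = (8/w)^(2).
At w = 1.6: H = 25. At w = 2: H = 16.
ΔH = 16 − 25 = -9.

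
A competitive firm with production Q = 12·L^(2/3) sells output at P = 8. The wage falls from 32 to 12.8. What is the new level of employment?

From P·MP_L = w with MP_L = 8·L^(-1/3), the labor demand is L(w) = (64/w)^(3).
At w = 32: L = 8. At w = 12.8: L = 125.

L* = 125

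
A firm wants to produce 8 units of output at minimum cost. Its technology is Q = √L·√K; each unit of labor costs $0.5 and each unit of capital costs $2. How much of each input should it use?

L* = 16, K* = 4

Cost minimization requires the marginal rate of technical substitution to equal the input-price ratio: MP_L/MP_K = w/r.
Here MP_L/MP_K = (1/2)·(K/L)/(1/2) = (K/L). Setting this equal to 0.5/2 = 0.25 gives K = 0.25L.
Substituting into Q = 8: L^(1/2)·(0.25L)^(1/2) = 8.
Solving, L = 16 and K = 4.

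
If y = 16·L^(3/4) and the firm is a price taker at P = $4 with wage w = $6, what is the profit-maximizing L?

MP_L = (3/4)·16·L^(-1/4) = 12·L^(-1/4).
Profit maximization for a price taker requires P·MP_L = w: 4·12·L^(-1/4) = 6.
So L^(-1/4) = 0.125, which gives L = 4096.

L* = 4096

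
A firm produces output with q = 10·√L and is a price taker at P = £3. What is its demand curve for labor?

L(w) = 225/w²

MP_L = (1/2)·10·L^(-1/2) = 5·L^(-1/2).
Setting P·MP_L = w: 15·L^(-1/2) = w.
Solving for L: L^(-1/2) = w/15, so L = (15/w)^(2).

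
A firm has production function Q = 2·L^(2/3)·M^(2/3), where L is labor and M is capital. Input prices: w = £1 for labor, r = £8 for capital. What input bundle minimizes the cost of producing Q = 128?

L* = 64, M* = 8

Cost minimization requires the marginal rate of technical substitution to equal the input-price ratio: MP_L/MP_M = w/r.
Here MP_L/MP_M = (2/3)·(M/L)/(2/3) = (M/L). Setting this equal to 1/8 = 0.125 gives M = 0.125L.
Substituting into Q = 128: 2·L^(2/3)·(0.125L)^(2/3) = 128.
Solving, L = 64 and M = 8.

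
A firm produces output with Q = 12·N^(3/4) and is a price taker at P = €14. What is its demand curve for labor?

MP_N = (3/4)·12·N^(-1/4) = 9·N^(-1/4).
Setting P·MP_N = w: 126·N^(-1/4) = w.
Solving for N: N^(-1/4) = w/126, so N = (126/w)^(4).

N(w) = (126/w)^(4)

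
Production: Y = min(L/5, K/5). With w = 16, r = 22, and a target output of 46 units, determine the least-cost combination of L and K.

With a fixed-proportions technology, the cost-minimizing bundle uses no slack in either input: L/5 = K/5 = Y.
So L = 5·46 = 230 and K = 5·46 = 230.

L* = 230, K* = 230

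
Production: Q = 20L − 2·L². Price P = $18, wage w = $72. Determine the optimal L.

L* = 4

The marginal product of L is MP_L = 20 − 4L.
A price-taking firm hires until the value of the marginal product equals the wage: P·MP_L = w, so 18·(20 − 4L) = 72.
Then 20 − 4L = 4, giving L = 4.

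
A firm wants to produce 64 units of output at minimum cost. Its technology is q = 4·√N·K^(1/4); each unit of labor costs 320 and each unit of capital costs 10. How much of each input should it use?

N* = 16, K* = 256

Cost minimization requires the marginal rate of technical substitution to equal the input-price ratio: MP_N/MP_K = w/r.
Here MP_N/MP_K = (1/2)·(K/N)/(1/4) = 2·(K/N). Setting this equal to 320/10 = 32 gives K = 16N.
Substituting into q = 64: 4·N^(1/2)·(16N)^(1/4) = 64.
Solving, N = 16 and K = 256.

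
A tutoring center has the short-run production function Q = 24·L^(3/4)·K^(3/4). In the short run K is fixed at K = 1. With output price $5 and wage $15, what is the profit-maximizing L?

With K = 1, MP_L = (3/4)·24·L^(-1/4)·1^(3/4) = 18·L^(-1/4).
Profit maximization for a price taker requires P·MP_L = w: 5·18·L^(-1/4) = 15.
So L^(-1/4) = 1/6, which gives L = 1296.

L* = 1296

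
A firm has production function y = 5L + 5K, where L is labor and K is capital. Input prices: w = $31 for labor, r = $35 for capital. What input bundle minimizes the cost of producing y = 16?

L* = 3.2, K* = 0

The inputs are perfect substitutes, so the firm uses whichever has the lower cost per unit of output.
Cost per unit of output via L is w/5 = 6.2; via K it is r/5 = 7. L is cheaper.
Producing y = 16 with L alone: L = 3.2, K = 0.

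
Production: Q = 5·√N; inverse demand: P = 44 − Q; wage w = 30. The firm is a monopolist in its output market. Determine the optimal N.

N* = 4

Marginal revenue from the inverse demand is MR = 44 − 2Q.
The marginal product is MP_N = 2.5·N^(-1/2).
A monopolist hires until marginal revenue product equals the wage: MR·MP_N = w.
At N, Q = 5·√N. Substituting and solving: (44 − 10·√N)·2.5·N^(-1/2) = 30 gives N = 4.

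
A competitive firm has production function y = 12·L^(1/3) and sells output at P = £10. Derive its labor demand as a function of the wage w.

MP_L = (1/3)·12·L^(-2/3) = 4·L^(-2/3).
Setting P·MP_L = w: 40·L^(-2/3) = w.
Solving for L: L^(-2/3) = w/40, so L = (40/w)^(3/2).

L(w) = (40/w)^(3/2)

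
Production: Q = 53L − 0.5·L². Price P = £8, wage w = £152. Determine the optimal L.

The marginal product of L is MP_L = 53 − L.
A price-taking firm hires until the value of the marginal product equals the wage: P·MP_L = w, so 8·(53 − L) = 152.
Then 53 − L = 19, giving L = 34.

L* = 34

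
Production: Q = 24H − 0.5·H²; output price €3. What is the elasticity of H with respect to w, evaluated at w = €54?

ε = -3

From P·MP_H = w with MP_H = 24 − H, labor demand is H(w) = 24 − w/3.
dH/dw = −1/(3) = -1/3.
At w = 54, H = 6, so ε = (dH/dw)·(w/H) = (-1/3)·(54/6) = -3.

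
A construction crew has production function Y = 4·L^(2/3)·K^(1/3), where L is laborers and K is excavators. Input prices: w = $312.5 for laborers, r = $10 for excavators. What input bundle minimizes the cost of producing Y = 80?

Cost minimization requires the marginal rate of technical substitution to equal the input-price ratio: MP_L/MP_K = w/r.
Here MP_L/MP_K = (2/3)·(K/L)/(1/3) = 2·(K/L). Setting this equal to 312.5/10 = 31.25 gives K = 15.625L.
Substituting into Y = 80: 4·L^(2/3)·(15.625L)^(1/3) = 80.
Solving, L = 8 and K = 125.

L* = 8, K* = 125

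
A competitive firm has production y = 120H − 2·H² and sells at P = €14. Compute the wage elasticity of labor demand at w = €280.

From P·MP_H = w with MP_H = 120 − 4H, labor demand is H(w) = (120 − w/14)/4.
dH/dw = −1/(56) = -1/56.
At w = 280, H = 25, so ε = (dH/dw)·(w/H) = (-1/56)·(280/25) = -0.2.

ε = -0.2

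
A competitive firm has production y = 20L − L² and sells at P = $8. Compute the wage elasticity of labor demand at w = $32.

From P·MP_L = w with MP_L = 20 − 2L, labor demand is L(w) = (20 − w/8)/2.
dL/dw = −1/(16) = -0.0625.
At w = 32, L = 8, so ε = (dL/dw)·(w/L) = (-0.0625)·(32/8) = -0.25.

ε = -0.25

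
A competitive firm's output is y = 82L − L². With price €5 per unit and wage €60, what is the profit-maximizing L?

L* = 35

The marginal product of L is MP_L = 82 − 2L.
A price-taking firm hires until the value of the marginal product equals the wage: P·MP_L = w, so 5·(82 − 2L) = 60.
Then 82 − 2L = 12, giving L = 35.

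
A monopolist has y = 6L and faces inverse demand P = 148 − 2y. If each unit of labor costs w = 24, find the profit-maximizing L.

L* = 6

Marginal revenue from the inverse demand is MR = 148 − 4y.
The marginal product is MP_L = 6.
A monopolist hires until marginal revenue product equals the wage: MR·MP_L = w.
(148 − 24L)·6 = 24, so L = 6.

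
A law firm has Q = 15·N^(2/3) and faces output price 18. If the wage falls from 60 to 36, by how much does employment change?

From P·MP_N = w with MP_N = 10·N^(-1/3), the labor demand is N(w) = (180/w)^(3).
At w = 60: N = 27. At w = 36: N = 125.
ΔN = 125 − 27 = 98.

ΔN = 98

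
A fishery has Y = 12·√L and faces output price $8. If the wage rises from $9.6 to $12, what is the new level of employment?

L* = 16

From P·MP_L = w with MP_L = 6·L^(-1/2), the labor demand is L(w) = (48/w)^(2).
At w = 9.6: L = 25. At w = 12: L = 16.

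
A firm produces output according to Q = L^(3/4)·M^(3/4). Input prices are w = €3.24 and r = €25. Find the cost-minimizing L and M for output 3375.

Cost minimization requires the marginal rate of technical substitution to equal the input-price ratio: MP_L/MP_M = w/r.
Here MP_L/MP_M = (3/4)·(M/L)/(3/4) = (M/L). Setting this equal to 3.24/25 = 0.1296 gives M = 0.1296L.
Substituting into Q = 3375: L^(3/4)·(0.1296L)^(3/4) = 3375.
Solving, L = 625 and M = 81.

L* = 625, M* = 81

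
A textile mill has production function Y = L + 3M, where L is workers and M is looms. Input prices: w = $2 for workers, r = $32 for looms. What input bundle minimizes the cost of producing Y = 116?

L* = 116, M* = 0

The inputs are perfect substitutes, so the firm uses whichever has the lower cost per unit of output.
Cost per unit of output via L is 2; via M it is 32/3. L is cheaper.
Producing Y = 116 with L alone: L = 116, M = 0.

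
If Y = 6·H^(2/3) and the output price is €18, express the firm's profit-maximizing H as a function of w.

H(w) = 373248/w³

MP_H = (2/3)·6·H^(-1/3) = 4·H^(-1/3).
Setting P·MP_H = w: 72·H^(-1/3) = w.
Solving for H: H^(-1/3) = w/72, so H = (72/w)^(3).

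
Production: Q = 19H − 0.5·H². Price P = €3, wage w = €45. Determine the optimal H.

The marginal product of H is MP_H = 19 − H.
A price-taking firm hires until the value of the marginal product equals the wage: P·MP_H = w, so 3·(19 − H) = 45.
Then 19 − H = 15, giving H = 4.

H* = 4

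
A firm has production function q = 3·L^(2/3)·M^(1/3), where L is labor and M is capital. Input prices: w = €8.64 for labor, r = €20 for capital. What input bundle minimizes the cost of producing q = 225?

Cost minimization requires the marginal rate of technical substitution to equal the input-price ratio: MP_L/MP_M = w/r.
Here MP_L/MP_M = (2/3)·(M/L)/(1/3) = 2·(M/L). Setting this equal to 8.64/20 = 0.432 gives M = 0.216L.
Substituting into q = 225: 3·L^(2/3)·(0.216L)^(1/3) = 225.
Solving, L = 125 and M = 27.

L* = 125, M* = 27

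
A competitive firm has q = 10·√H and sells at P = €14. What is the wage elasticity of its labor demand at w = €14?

MP_H = (1/2)·10·H^(-1/2), so P·MP_H = w gives 70·H^(-1/2) = w.
Solving, H(w) = (70/w)^(2). This is a constant-elasticity form: H ∝ w^(−2), so ε = −2.

ε = -2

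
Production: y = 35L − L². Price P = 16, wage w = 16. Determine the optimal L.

The marginal product of L is MP_L = 35 − 2L.
A price-taking firm hires until the value of the marginal product equals the wage: P·MP_L = w, so 16·(35 − 2L) = 16.
Then 35 − 2L = 1, giving L = 17.

L* = 17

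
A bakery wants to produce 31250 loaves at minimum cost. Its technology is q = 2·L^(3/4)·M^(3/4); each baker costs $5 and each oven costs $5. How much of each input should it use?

Cost minimization requires the marginal rate of technical substitution to equal the input-price ratio: MP_L/MP_M = w/r.
Here MP_L/MP_M = (3/4)·(M/L)/(3/4) = (M/L). Setting this equal to 5/5 = 1 gives M = L.
Substituting into q = 31250: 2·L^(3/4)·(L)^(3/4) = 31250.
Solving, L = 625 and M = 625.

L* = 625, M* = 625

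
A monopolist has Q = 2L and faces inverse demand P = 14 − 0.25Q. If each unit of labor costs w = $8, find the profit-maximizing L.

L* = 10

Marginal revenue from the inverse demand is MR = 14 − 0.5Q.
The marginal product is MP_L = 2.
A monopolist hires until marginal revenue product equals the wage: MR·MP_L = w.
(14 − L)·2 = 8, so L = 10.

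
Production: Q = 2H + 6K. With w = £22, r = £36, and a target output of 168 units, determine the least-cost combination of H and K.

H* = 0, K* = 28

The inputs are perfect substitutes, so the firm uses whichever has the lower cost per unit of output.
Cost per unit of output via H is w/2 = 11; via K it is r/6 = 6. K is cheaper.
Producing Q = 168 with K alone: H = 0, K = 28.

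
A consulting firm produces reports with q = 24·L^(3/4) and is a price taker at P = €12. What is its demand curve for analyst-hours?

MP_L = (3/4)·24·L^(-1/4) = 18·L^(-1/4).
Setting P·MP_L = w: 216·L^(-1/4) = w.
Solving for L: L^(-1/4) = w/216, so L = (216/w)^(4).

L(w) = (216/w)^(4)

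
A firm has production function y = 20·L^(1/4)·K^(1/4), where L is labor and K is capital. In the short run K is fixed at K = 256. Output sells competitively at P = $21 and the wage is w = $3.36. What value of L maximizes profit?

With K = 256, MP_L = (1/4)·20·L^(-3/4)·256^(1/4) = 20·L^(-3/4).
Profit maximization for a price taker requires P·MP_L = w: 21·20·L^(-3/4) = 3.36.
So L^(-3/4) = 0.008, which gives L = 625.

L* = 625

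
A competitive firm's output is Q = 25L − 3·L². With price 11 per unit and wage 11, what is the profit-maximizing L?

L* = 4

The marginal product of L is MP_L = 25 − 6L.
A price-taking firm hires until the value of the marginal product equals the wage: P·MP_L = w, so 11·(25 − 6L) = 11.
Then 25 − 6L = 1, giving L = 4.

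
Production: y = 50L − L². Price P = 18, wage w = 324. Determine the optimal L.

L* = 16

The marginal product of L is MP_L = 50 − 2L.
A price-taking firm hires until the value of the marginal product equals the wage: P·MP_L = w, so 18·(50 − 2L) = 324.
Then 50 − 2L = 18, giving L = 16.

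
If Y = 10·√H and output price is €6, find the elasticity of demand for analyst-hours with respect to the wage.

ε = -2

MP_H = (1/2)·10·H^(-1/2), so P·MP_H = w gives 30·H^(-1/2) = w.
Solving, H(w) = (30/w)^(2). This is a constant-elasticity form: H ∝ w^(−2), so ε = −2.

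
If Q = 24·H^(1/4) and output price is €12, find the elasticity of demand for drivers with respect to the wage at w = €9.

ε = -4/3

MP_H = (1/4)·24·H^(-3/4), so P·MP_H = w gives 72·H^(-3/4) = w.
Solving, H(w) = (72/w)^(4/3). This is a constant-elasticity form: H ∝ w^(−4/3), so ε = −4/3.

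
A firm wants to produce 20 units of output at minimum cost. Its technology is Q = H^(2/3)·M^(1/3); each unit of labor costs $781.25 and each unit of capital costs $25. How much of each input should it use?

H* = 8, M* = 125

Cost minimization requires the marginal rate of technical substitution to equal the input-price ratio: MP_H/MP_M = w/r.
Here MP_H/MP_M = (2/3)·(M/H)/(1/3) = 2·(M/H). Setting this equal to 781.25/25 = 31.25 gives M = 15.625H.
Substituting into Q = 20: H^(2/3)·(15.625H)^(1/3) = 20.
Solving, H = 8 and M = 125.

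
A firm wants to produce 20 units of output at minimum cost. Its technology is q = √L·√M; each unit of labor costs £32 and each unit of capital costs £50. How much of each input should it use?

L* = 25, M* = 16

Cost minimization requires the marginal rate of technical substitution to equal the input-price ratio: MP_L/MP_M = w/r.
Here MP_L/MP_M = (1/2)·(M/L)/(1/2) = (M/L). Setting this equal to 32/50 = 0.64 gives M = 0.64L.
Substituting into q = 20: L^(1/2)·(0.64L)^(1/2) = 20.
Solving, L = 25 and M = 16.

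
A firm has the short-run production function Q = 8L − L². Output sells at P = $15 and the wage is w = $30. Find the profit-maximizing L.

L* = 3

The marginal product of L is MP_L = 8 − 2L.
A price-taking firm hires until the value of the marginal product equals the wage: P·MP_L = w, so 15·(8 − 2L) = 30.
Then 8 − 2L = 2, giving L = 3.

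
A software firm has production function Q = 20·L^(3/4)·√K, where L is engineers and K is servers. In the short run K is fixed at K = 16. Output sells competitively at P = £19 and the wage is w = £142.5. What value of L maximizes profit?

With K = 16, MP_L = (3/4)·20·L^(-1/4)·16^(1/2) = 60·L^(-1/4).
Profit maximization for a price taker requires P·MP_L = w: 19·60·L^(-1/4) = 142.5.
So L^(-1/4) = 0.125, which gives L = 4096.

L* = 4096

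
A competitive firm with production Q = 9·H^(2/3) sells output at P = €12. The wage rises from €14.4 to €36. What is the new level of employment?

H* = 8

From P·MP_H = w with MP_H = 6·H^(-1/3), the labor demand is H(w) = (72/w)^(3).
At w = 14.4: H = 125. At w = 36: H = 8.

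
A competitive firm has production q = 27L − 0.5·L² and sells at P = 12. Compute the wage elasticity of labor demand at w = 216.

From P·MP_L = w with MP_L = 27 − L, labor demand is L(w) = 27 − w/12.
dL/dw = −1/(12) = -1/12.
At w = 216, L = 9, so ε = (dL/dw)·(w/L) = (-1/12)·(216/9) = -2.

ε = -2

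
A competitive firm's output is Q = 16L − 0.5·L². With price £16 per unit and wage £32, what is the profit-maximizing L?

L* = 14

The marginal product of L is MP_L = 16 − L.
A price-taking firm hires until the value of the marginal product equals the wage: P·MP_L = w, so 16·(16 − L) = 32.
Then 16 − L = 2, giving L = 14.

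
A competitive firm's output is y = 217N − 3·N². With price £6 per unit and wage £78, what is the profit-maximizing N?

N* = 34

The marginal product of N is MP_N = 217 − 6N.
A price-taking firm hires until the value of the marginal product equals the wage: P·MP_N = w, so 6·(217 − 6N) = 78.
Then 217 − 6N = 13, giving N = 34.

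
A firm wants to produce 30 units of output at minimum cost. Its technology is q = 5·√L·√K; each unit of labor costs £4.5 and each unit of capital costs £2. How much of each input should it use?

L* = 4, K* = 9

Cost minimization requires the marginal rate of technical substitution to equal the input-price ratio: MP_L/MP_K = w/r.
Here MP_L/MP_K = (1/2)·(K/L)/(1/2) = (K/L). Setting this equal to 4.5/2 = 2.25 gives K = 2.25L.
Substituting into q = 30: 5·L^(1/2)·(2.25L)^(1/2) = 30.
Solving, L = 4 and K = 9.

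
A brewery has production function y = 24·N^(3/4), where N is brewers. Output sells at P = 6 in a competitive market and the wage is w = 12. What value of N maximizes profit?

MP_N = (3/4)·24·N^(-1/4) = 18·N^(-1/4).
Profit maximization for a price taker requires P·MP_N = w: 6·18·N^(-1/4) = 12.
So N^(-1/4) = 1/9, which gives N = 6561.

N* = 6561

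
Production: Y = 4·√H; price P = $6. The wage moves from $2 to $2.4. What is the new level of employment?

H* = 25

From P·MP_H = w with MP_H = 2·H^(-1/2), the labor demand is H(w) = (12/w)^(2).
At w = 2: H = 36. At w = 2.4: H = 25.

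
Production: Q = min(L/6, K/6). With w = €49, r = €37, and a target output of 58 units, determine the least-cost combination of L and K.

L* = 348, K* = 348

With a fixed-proportions technology, the cost-minimizing bundle uses no slack in either input: L/6 = K/6 = Q.
So L = 6·58 = 348 and K = 6·58 = 348.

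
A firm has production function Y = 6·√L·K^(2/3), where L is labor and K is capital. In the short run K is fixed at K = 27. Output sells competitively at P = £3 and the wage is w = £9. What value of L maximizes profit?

With K = 27, MP_L = (1/2)·6·L^(-1/2)·27^(2/3) = 27·L^(-1/2).
Profit maximization for a price taker requires P·MP_L = w: 3·27·L^(-1/2) = 9.
So L^(-1/2) = 1/9, which gives L = 81.

L* = 81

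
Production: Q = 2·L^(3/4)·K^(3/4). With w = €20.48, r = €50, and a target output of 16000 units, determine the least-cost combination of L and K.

L* = 625, K* = 256

Cost minimization requires the marginal rate of technical substitution to equal the input-price ratio: MP_L/MP_K = w/r.
Here MP_L/MP_K = (3/4)·(K/L)/(3/4) = (K/L). Setting this equal to 20.48/50 = 0.4096 gives K = 0.4096L.
Substituting into Q = 16000: 2·L^(3/4)·(0.4096L)^(3/4) = 16000.
Solving, L = 625 and K = 256.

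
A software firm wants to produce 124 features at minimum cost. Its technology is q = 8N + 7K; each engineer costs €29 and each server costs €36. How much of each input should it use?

The inputs are perfect substitutes, so the firm uses whichever has the lower cost per unit of output.
Cost per unit of output via N is w/8 = 3.625; via K it is r/7 = 36/7. N is cheaper.
Producing q = 124 with N alone: N = 15.5, K = 0.

N* = 15.5, K* = 0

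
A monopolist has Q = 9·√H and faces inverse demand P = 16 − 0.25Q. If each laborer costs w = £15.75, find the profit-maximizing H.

Marginal revenue from the inverse demand is MR = 16 − 0.5Q.
The marginal product is MP_H = 4.5·H^(-1/2).
A monopolist hires until marginal revenue product equals the wage: MR·MP_H = w.
At H, Q = 9·√H. Substituting and solving: (16 − 4.5·√H)·4.5·H^(-1/2) = 15.75 gives H = 4.

H* = 4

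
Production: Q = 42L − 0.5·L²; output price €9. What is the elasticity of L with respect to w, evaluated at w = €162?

From P·MP_L = w with MP_L = 42 − L, labor demand is L(w) = 42 − w/9.
dL/dw = −1/(9) = -1/9.
At w = 162, L = 24, so ε = (dL/dw)·(w/L) = (-1/9)·(162/24) = -0.75.

ε = -0.75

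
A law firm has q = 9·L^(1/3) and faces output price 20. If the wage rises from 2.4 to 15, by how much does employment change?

From P·MP_L = w with MP_L = 3·L^(-2/3), the labor demand is L(w) = (60/w)^(3/2).
At w = 2.4: L = 125. At w = 15: L = 8.
ΔL = 8 − 125 = -117.

ΔL = -117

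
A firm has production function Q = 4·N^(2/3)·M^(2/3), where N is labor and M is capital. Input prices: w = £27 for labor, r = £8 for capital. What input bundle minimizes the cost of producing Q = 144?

N* = 8, M* = 27

Cost minimization requires the marginal rate of technical substitution to equal the input-price ratio: MP_N/MP_M = w/r.
Here MP_N/MP_M = (2/3)·(M/N)/(2/3) = (M/N). Setting this equal to 27/8 = 3.375 gives M = 3.375N.
Substituting into Q = 144: 4·N^(2/3)·(3.375N)^(2/3) = 144.
Solving, N = 8 and M = 27.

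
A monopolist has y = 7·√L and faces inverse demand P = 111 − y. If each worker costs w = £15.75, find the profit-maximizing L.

Marginal revenue from the inverse demand is MR = 111 − 2y.
The marginal product is MP_L = 3.5·L^(-1/2).
A monopolist hires until marginal revenue product equals the wage: MR·MP_L = w.
At L, y = 7·√L. Substituting and solving: (111 − 14·√L)·3.5·L^(-1/2) = 15.75 gives L = 36.

L* = 36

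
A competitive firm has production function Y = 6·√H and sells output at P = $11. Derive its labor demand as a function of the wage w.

H(w) = 1089/w²

MP_H = (1/2)·6·H^(-1/2) = 3·H^(-1/2).
Setting P·MP_H = w: 33·H^(-1/2) = w.
Solving for H: H^(-1/2) = w/33, so H = (33/w)^(2).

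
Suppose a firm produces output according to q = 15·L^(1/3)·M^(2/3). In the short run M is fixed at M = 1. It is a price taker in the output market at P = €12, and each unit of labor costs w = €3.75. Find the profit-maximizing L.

With M = 1, MP_L = (1/3)·15·L^(-2/3)·1^(2/3) = 5·L^(-2/3).
Profit maximization for a price taker requires P·MP_L = w: 12·5·L^(-2/3) = 3.75.
So L^(-2/3) = 0.0625, which gives L = 64.

L* = 64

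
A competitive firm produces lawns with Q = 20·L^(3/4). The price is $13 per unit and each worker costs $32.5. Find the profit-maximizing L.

MP_L = (3/4)·20·L^(-1/4) = 15·L^(-1/4).
Profit maximization for a price taker requires P·MP_L = w: 13·15·L^(-1/4) = 32.5.
So L^(-1/4) = 1/6, which gives L = 1296.

L* = 1296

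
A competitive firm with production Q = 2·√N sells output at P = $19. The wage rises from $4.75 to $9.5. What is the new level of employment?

N* = 4

From P·MP_N = w with MP_N = N^(-1/2), the labor demand is N(w) = (19/w)^(2).
At w = 4.75: N = 16. At w = 9.5: N = 4.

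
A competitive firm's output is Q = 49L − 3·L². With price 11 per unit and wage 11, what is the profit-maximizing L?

The marginal product of L is MP_L = 49 − 6L.
A price-taking firm hires until the value of the marginal product equals the wage: P·MP_L = w, so 11·(49 − 6L) = 11.
Then 49 − 6L = 1, giving L = 8.

L* = 8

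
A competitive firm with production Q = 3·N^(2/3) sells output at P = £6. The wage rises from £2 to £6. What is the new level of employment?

N* = 8

From P·MP_N = w with MP_N = 2·N^(-1/3), the labor demand is N(w) = (12/w)^(3).
At w = 2: N = 216. At w = 6: N = 8.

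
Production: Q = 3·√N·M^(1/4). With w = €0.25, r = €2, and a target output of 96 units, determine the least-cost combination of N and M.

Cost minimization requires the marginal rate of technical substitution to equal the input-price ratio: MP_N/MP_M = w/r.
Here MP_N/MP_M = (1/2)·(M/N)/(1/4) = 2·(M/N). Setting this equal to 0.25/2 = 0.125 gives M = 0.0625N.
Substituting into Q = 96: 3·N^(1/2)·(0.0625N)^(1/4) = 96.
Solving, N = 256 and M = 16.

N* = 256, M* = 16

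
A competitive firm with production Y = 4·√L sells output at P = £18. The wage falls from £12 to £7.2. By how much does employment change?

ΔL = 16

From P·MP_L = w with MP_L = 2·L^(-1/2), the labor demand is L(w) = (36/w)^(2).
At w = 12: L = 9. At w = 7.2: L = 25.
ΔL = 25 − 9 = 16.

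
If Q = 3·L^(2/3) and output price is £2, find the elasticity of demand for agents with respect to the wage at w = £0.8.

ε = -3

MP_L = (2/3)·3·L^(-1/3), so P·MP_L = w gives 4·L^(-1/3) = w.
Solving, L(w) = (4/w)^(3). This is a constant-elasticity form: L ∝ w^(−3), so ε = −3.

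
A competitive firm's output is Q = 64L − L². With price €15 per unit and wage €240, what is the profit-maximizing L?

L* = 24

The marginal product of L is MP_L = 64 − 2L.
A price-taking firm hires until the value of the marginal product equals the wage: P·MP_L = w, so 15·(64 − 2L) = 240.
Then 64 − 2L = 16, giving L = 24.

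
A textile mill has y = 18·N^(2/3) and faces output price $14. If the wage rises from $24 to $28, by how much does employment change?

ΔN = -127

From P·MP_N = w with MP_N = 12·N^(-1/3), the labor demand is N(w) = (168/w)^(3).
At w = 24: N = 343. At w = 28: N = 216.
ΔN = 216 − 343 = -127.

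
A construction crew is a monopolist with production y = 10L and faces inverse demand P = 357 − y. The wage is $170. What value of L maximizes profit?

L* = 17

Marginal revenue from the inverse demand is MR = 357 − 2y.
The marginal product is MP_L = 10.
A monopolist hires until marginal revenue product equals the wage: MR·MP_L = w.
(357 − 20L)·10 = 170, so L = 17.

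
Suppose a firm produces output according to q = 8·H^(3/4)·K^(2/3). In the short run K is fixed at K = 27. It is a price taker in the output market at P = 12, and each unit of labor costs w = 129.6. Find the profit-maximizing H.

With K = 27, MP_H = (3/4)·8·H^(-1/4)·27^(2/3) = 54·H^(-1/4).
Profit maximization for a price taker requires P·MP_H = w: 12·54·H^(-1/4) = 129.6.
So H^(-1/4) = 0.2, which gives H = 625.

H* = 625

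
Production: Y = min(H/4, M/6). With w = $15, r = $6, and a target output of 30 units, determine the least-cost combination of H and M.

H* = 120, M* = 180

With a fixed-proportions technology, the cost-minimizing bundle uses no slack in either input: H/4 = M/6 = Y.
So H = 4·30 = 120 and M = 6·30 = 180.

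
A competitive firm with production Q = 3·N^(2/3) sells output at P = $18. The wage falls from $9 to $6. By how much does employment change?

From P·MP_N = w with MP_N = 2·N^(-1/3), the labor demand is N(w) = (36/w)^(3).
At w = 9: N = 64. At w = 6: N = 216.
ΔN = 216 − 64 = 152.

ΔN = 152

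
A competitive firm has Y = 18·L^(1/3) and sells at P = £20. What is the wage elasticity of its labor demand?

MP_L = (1/3)·18·L^(-2/3), so P·MP_L = w gives 120·L^(-2/3) = w.
Solving, L(w) = (120/w)^(3/2). This is a constant-elasticity form: L ∝ w^(−3/2), so ε = −3/2.

ε = -1.5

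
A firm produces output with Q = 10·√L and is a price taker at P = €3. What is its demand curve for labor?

L(w) = 225/w²

MP_L = (1/2)·10·L^(-1/2) = 5·L^(-1/2).
Setting P·MP_L = w: 15·L^(-1/2) = w.
Solving for L: L^(-1/2) = w/15, so L = (15/w)^(2).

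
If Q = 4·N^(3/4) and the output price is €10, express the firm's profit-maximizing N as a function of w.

MP_N = (3/4)·4·N^(-1/4) = 3·N^(-1/4).
Setting P·MP_N = w: 30·N^(-1/4) = w.
Solving for N: N^(-1/4) = w/30, so N = (30/w)^(4).

N(w) = 810000/w^(4)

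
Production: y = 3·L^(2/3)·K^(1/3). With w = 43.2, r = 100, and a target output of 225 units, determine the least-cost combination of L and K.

L* = 125, K* = 27

Cost minimization requires the marginal rate of technical substitution to equal the input-price ratio: MP_L/MP_K = w/r.
Here MP_L/MP_K = (2/3)·(K/L)/(1/3) = 2·(K/L). Setting this equal to 43.2/100 = 0.432 gives K = 0.216L.
Substituting into y = 225: 3·L^(2/3)·(0.216L)^(1/3) = 225.
Solving, L = 125 and K = 27.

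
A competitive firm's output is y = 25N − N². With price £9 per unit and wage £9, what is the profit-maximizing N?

The marginal product of N is MP_N = 25 − 2N.
A price-taking firm hires until the value of the marginal product equals the wage: P·MP_N = w, so 9·(25 − 2N) = 9.
Then 25 − 2N = 1, giving N = 12.

N* = 12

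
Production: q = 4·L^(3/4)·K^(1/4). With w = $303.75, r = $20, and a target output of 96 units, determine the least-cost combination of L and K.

Cost minimization requires the marginal rate of technical substitution to equal the input-price ratio: MP_L/MP_K = w/r.
Here MP_L/MP_K = (3/4)·(K/L)/(1/4) = 3·(K/L). Setting this equal to 303.75/20 = 15.1875 gives K = 5.0625L.
Substituting into q = 96: 4·L^(3/4)·(5.0625L)^(1/4) = 96.
Solving, L = 16 and K = 81.

L* = 16, K* = 81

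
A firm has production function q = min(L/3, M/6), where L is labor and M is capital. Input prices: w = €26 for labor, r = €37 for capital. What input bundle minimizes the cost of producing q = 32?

With a fixed-proportions technology, the cost-minimizing bundle uses no slack in either input: L/3 = M/6 = q.
So L = 3·32 = 96 and M = 6·32 = 192.

L* = 96, M* = 192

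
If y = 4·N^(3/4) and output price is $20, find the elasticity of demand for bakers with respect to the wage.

MP_N = (3/4)·4·N^(-1/4), so P·MP_N = w gives 60·N^(-1/4) = w.
Solving, N(w) = (60/w)^(4). This is a constant-elasticity form: N ∝ w^(−4), so ε = −4.

ε = -4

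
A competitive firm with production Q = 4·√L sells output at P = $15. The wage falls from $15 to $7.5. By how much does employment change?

From P·MP_L = w with MP_L = 2·L^(-1/2), the labor demand is L(w) = (30/w)^(2).
At w = 15: L = 4. At w = 7.5: L = 16.
ΔL = 16 − 4 = 12.

ΔL = 12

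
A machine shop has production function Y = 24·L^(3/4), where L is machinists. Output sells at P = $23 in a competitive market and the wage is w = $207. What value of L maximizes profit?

L* = 16

MP_L = (3/4)·24·L^(-1/4) = 18·L^(-1/4).
Profit maximization for a price taker requires P·MP_L = w: 23·18·L^(-1/4) = 207.
So L^(-1/4) = 0.5, which gives L = 16.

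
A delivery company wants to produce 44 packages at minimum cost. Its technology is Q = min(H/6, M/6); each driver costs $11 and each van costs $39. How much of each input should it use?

H* = 264, M* = 264

With a fixed-proportions technology, the cost-minimizing bundle uses no slack in either input: H/6 = M/6 = Q.
So H = 6·44 = 264 and M = 6·44 = 264.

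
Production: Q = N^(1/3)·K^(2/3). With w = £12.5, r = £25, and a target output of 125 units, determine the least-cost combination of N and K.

Cost minimization requires the marginal rate of technical substitution to equal the input-price ratio: MP_N/MP_K = w/r.
Here MP_N/MP_K = (1/3)·(K/N)/(2/3) = 0.5·(K/N). Setting this equal to 12.5/25 = 0.5 gives K = N.
Substituting into Q = 125: N^(1/3)·(N)^(2/3) = 125.
Solving, N = 125 and K = 125.

N* = 125, K* = 125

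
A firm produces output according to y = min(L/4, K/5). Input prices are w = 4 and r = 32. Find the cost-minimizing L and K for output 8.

With a fixed-proportions technology, the cost-minimizing bundle uses no slack in either input: L/4 = K/5 = y.
So L = 4·8 = 32 and K = 5·8 = 40.

L* = 32, K* = 40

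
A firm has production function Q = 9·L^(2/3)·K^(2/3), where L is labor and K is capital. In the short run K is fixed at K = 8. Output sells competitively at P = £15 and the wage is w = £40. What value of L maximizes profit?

With K = 8, MP_L = (2/3)·9·L^(-1/3)·8^(2/3) = 24·L^(-1/3).
Profit maximization for a price taker requires P·MP_L = w: 15·24·L^(-1/3) = 40.
So L^(-1/3) = 1/9, which gives L = 729.

L* = 729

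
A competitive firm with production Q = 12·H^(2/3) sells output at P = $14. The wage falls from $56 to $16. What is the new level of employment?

H* = 343

From P·MP_H = w with MP_H = 8·H^(-1/3), the labor demand is H(w) = (112/w)^(3).
At w = 56: H = 8. At w = 16: H = 343.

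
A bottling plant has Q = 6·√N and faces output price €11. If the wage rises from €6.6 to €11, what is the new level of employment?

From P·MP_N = w with MP_N = 3·N^(-1/2), the labor demand is N(w) = (33/w)^(2).
At w = 6.6: N = 25. At w = 11: N = 9.

N* = 9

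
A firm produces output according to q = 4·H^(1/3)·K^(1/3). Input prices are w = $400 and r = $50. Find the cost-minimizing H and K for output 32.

H* = 8, K* = 64

Cost minimization requires the marginal rate of technical substitution to equal the input-price ratio: MP_H/MP_K = w/r.
Here MP_H/MP_K = (1/3)·(K/H)/(1/3) = (K/H). Setting this equal to 400/50 = 8 gives K = 8H.
Substituting into q = 32: 4·H^(1/3)·(8H)^(1/3) = 32.
Solving, H = 8 and K = 64.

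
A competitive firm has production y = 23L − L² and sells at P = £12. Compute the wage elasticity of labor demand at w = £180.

From P·MP_L = w with MP_L = 23 − 2L, labor demand is L(w) = (23 − w/12)/2.
dL/dw = −1/(24) = -1/24.
At w = 180, L = 4, so ε = (dL/dw)·(w/L) = (-1/24)·(180/4) = -1.875.

ε = -1.875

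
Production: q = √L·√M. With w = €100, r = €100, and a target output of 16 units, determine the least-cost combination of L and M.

Cost minimization requires the marginal rate of technical substitution to equal the input-price ratio: MP_L/MP_M = w/r.
Here MP_L/MP_M = (1/2)·(M/L)/(1/2) = (M/L). Setting this equal to 100/100 = 1 gives M = L.
Substituting into q = 16: L^(1/2)·(L)^(1/2) = 16.
Solving, L = 16 and M = 16.

L* = 16, M* = 16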